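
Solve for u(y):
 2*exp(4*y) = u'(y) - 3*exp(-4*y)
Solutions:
 u(y) = C1 + exp(4*y)/2 - 3*exp(-4*y)/4


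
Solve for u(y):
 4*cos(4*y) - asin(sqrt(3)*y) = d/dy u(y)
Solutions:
 u(y) = C1 - y*asin(sqrt(3)*y) - sqrt(3)*sqrt(1 - 3*y^2)/3 + sin(4*y)


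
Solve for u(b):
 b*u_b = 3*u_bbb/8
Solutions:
 u(b) = C1 + Integral(C2*airyai(2*3^(2/3)*b/3) + C3*airybi(2*3^(2/3)*b/3), b)


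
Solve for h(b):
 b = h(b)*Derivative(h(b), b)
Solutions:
 h(b) = -sqrt(C1 + b^2)
 h(b) = sqrt(C1 + b^2)


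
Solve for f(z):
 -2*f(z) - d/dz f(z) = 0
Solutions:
 f(z) = C1*exp(-2*z)


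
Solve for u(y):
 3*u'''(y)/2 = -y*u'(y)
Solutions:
 u(y) = C1 + Integral(C2*airyai(-2^(1/3)*3^(2/3)*y/3) + C3*airybi(-2^(1/3)*3^(2/3)*y/3), y)


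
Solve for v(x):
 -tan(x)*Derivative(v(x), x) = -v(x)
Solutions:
 v(x) = C1*sin(x)


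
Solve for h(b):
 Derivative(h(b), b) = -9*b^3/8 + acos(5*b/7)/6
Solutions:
 h(b) = C1 - 9*b^4/32 + b*acos(5*b/7)/6 - sqrt(49 - 25*b^2)/30


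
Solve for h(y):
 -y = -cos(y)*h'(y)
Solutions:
 h(y) = C1 + Integral(y/cos(y), y)


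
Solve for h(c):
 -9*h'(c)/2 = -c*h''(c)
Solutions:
 h(c) = C1 + C2*c^(11/2)


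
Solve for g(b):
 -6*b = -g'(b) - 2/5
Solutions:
 g(b) = C1 + 3*b^2 - 2*b/5


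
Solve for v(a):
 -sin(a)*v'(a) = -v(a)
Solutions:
 v(a) = C1*sqrt(cos(a) - 1)/sqrt(cos(a) + 1)


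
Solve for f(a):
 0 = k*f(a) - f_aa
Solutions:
 f(a) = C1*exp(-a*sqrt(k)) + C2*exp(a*sqrt(k))


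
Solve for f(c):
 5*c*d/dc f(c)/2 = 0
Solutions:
 f(c) = C1


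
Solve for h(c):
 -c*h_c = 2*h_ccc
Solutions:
 h(c) = C1 + Integral(C2*airyai(-2^(2/3)*c/2) + C3*airybi(-2^(2/3)*c/2), c)


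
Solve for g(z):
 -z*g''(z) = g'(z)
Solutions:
 g(z) = C1 + C2*log(z)


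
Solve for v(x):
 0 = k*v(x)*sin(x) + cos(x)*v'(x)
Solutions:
 v(x) = C1*exp(k*log(cos(x)))


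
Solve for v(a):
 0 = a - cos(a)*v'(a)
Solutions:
 v(a) = C1 + Integral(a/cos(a), a)


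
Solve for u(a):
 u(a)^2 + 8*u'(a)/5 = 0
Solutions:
 u(a) = 8/(C1 + 5*a)


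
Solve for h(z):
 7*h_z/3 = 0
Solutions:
 h(z) = C1


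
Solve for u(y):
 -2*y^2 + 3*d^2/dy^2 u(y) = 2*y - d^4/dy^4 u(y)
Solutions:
 u(y) = C1 + C2*y + C3*sin(sqrt(3)*y) + C4*cos(sqrt(3)*y) + y^4/18 + y^3/9 - 2*y^2/9


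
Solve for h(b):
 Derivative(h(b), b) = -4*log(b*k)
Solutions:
 h(b) = C1 - 4*b*log(b*k) + 4*b


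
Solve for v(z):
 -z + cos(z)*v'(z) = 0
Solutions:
 v(z) = C1 + Integral(z/cos(z), z)


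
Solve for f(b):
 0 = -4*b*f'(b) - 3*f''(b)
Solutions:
 f(b) = C1 + C2*erf(sqrt(6)*b/3)


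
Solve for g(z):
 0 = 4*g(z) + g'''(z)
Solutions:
 g(z) = C3*exp(-2^(2/3)*z) + (C1*sin(2^(2/3)*sqrt(3)*z/2) + C2*cos(2^(2/3)*sqrt(3)*z/2))*exp(2^(2/3)*z/2)


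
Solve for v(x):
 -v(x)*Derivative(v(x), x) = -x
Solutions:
 v(x) = -sqrt(C1 + x^2)
 v(x) = sqrt(C1 + x^2)


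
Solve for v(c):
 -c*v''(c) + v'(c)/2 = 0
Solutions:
 v(c) = C1 + C2*c^(3/2)


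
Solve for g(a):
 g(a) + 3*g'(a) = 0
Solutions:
 g(a) = C1*exp(-a/3)


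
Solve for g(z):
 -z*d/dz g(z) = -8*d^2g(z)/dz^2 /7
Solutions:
 g(z) = C1 + C2*erfi(sqrt(7)*z/4)


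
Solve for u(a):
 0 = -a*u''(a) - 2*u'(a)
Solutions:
 u(a) = C1 + C2/a


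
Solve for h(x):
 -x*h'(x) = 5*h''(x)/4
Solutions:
 h(x) = C1 + C2*erf(sqrt(10)*x/5)


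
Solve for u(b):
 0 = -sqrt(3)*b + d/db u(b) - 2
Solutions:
 u(b) = C1 + sqrt(3)*b^2/2 + 2*b


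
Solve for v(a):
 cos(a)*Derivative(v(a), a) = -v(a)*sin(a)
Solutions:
 v(a) = C1*cos(a)


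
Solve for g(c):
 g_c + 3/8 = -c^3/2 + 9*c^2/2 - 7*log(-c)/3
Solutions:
 g(c) = C1 - c^4/8 + 3*c^3/2 - 7*c*log(-c)/3 + 47*c/24


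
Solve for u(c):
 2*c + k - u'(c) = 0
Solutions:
 u(c) = C1 + c^2 + c*k


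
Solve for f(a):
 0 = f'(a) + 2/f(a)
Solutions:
 f(a) = -sqrt(C1 - 4*a)
 f(a) = sqrt(C1 - 4*a)


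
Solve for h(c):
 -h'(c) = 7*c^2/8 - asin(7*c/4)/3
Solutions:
 h(c) = C1 - 7*c^3/24 + c*asin(7*c/4)/3 + sqrt(16 - 49*c^2)/21


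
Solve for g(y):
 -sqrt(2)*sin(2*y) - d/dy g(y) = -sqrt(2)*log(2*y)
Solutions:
 g(y) = C1 + sqrt(2)*y*(log(y) - 1) + sqrt(2)*y*log(2) + sqrt(2)*cos(2*y)/2


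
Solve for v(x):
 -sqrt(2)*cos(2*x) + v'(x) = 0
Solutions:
 v(x) = C1 + sqrt(2)*sin(2*x)/2


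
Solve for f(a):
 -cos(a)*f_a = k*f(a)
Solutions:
 f(a) = C1*exp(k*(log(sin(a) - 1) - log(sin(a) + 1))/2)


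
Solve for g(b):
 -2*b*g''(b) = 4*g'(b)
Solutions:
 g(b) = C1 + C2/b


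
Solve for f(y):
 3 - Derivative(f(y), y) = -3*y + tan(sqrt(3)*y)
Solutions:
 f(y) = C1 + 3*y^2/2 + 3*y + sqrt(3)*log(cos(sqrt(3)*y))/3


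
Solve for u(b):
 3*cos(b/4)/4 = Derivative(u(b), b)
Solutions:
 u(b) = C1 + 3*sin(b/4)


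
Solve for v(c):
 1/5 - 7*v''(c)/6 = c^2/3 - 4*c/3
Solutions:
 v(c) = C1 + C2*c - c^4/42 + 4*c^3/21 + 3*c^2/35


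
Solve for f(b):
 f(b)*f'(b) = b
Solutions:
 f(b) = -sqrt(C1 + b^2)
 f(b) = sqrt(C1 + b^2)


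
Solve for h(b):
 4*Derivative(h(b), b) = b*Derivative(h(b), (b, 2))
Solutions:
 h(b) = C1 + C2*b^5


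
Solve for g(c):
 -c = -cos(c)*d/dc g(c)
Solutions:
 g(c) = C1 + Integral(c/cos(c), c)


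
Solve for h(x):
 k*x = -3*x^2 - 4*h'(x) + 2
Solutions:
 h(x) = C1 - k*x^2/8 - x^3/4 + x/2


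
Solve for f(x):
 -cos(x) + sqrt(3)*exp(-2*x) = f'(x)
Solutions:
 f(x) = C1 - sin(x) - sqrt(3)*exp(-2*x)/2


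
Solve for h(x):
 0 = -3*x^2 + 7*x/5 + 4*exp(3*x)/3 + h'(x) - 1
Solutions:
 h(x) = C1 + x^3 - 7*x^2/10 + x - 4*exp(3*x)/9


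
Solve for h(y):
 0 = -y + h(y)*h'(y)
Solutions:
 h(y) = -sqrt(C1 + y^2)
 h(y) = sqrt(C1 + y^2)


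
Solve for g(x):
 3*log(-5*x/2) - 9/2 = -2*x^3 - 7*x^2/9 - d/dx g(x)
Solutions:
 g(x) = C1 - x^4/2 - 7*x^3/27 - 3*x*log(-x) + x*(-3*log(5) + 3*log(2) + 15/2)


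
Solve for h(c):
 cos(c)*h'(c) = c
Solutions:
 h(c) = C1 + Integral(c/cos(c), c)


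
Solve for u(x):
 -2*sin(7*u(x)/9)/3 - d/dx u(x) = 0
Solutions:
 2*x/3 + 9*log(cos(7*u(x)/9) - 1)/14 - 9*log(cos(7*u(x)/9) + 1)/14 = C1


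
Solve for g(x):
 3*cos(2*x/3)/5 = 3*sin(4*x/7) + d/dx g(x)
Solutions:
 g(x) = C1 + 9*sin(2*x/3)/10 + 21*cos(4*x/7)/4


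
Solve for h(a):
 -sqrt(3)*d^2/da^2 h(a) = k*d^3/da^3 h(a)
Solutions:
 h(a) = C1 + C2*a + C3*exp(-sqrt(3)*a/k)


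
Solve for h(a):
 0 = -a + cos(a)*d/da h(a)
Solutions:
 h(a) = C1 + Integral(a/cos(a), a)


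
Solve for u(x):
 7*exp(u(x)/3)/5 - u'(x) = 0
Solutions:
 u(x) = 3*log(-1/(C1 + 7*x)) + 3*log(15)


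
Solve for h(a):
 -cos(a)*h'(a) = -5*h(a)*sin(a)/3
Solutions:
 h(a) = C1/cos(a)^(5/3)


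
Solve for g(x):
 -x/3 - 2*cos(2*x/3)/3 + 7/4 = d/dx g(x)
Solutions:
 g(x) = C1 - x^2/6 + 7*x/4 - sin(2*x/3)


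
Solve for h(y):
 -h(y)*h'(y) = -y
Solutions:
 h(y) = -sqrt(C1 + y^2)
 h(y) = sqrt(C1 + y^2)


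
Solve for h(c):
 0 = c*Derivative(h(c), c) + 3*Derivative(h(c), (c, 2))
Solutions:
 h(c) = C1 + C2*erf(sqrt(6)*c/6)


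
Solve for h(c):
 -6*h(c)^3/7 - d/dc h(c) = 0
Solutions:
 h(c) = -sqrt(14)*sqrt(-1/(C1 - 6*c))/2
 h(c) = sqrt(14)*sqrt(-1/(C1 - 6*c))/2


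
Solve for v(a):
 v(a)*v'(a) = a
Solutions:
 v(a) = -sqrt(C1 + a^2)
 v(a) = sqrt(C1 + a^2)


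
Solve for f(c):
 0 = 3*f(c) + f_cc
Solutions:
 f(c) = C1*sin(sqrt(3)*c) + C2*cos(sqrt(3)*c)


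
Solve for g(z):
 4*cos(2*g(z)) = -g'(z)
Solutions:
 g(z) = -asin((C1 + exp(16*z))/(C1 - exp(16*z)))/2 + pi/2
 g(z) = asin((C1 + exp(16*z))/(C1 - exp(16*z)))/2


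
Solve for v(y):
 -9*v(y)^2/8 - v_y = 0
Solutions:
 v(y) = 8/(C1 + 9*y)


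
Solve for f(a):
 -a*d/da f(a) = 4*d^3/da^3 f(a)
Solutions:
 f(a) = C1 + Integral(C2*airyai(-2^(1/3)*a/2) + C3*airybi(-2^(1/3)*a/2), a)


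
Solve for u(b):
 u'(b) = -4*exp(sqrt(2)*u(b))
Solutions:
 u(b) = sqrt(2)*(2*log(1/(C1 + 4*b)) - log(2))/4


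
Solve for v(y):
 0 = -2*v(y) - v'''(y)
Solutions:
 v(y) = C3*exp(-2^(1/3)*y) + (C1*sin(2^(1/3)*sqrt(3)*y/2) + C2*cos(2^(1/3)*sqrt(3)*y/2))*exp(2^(1/3)*y/2)


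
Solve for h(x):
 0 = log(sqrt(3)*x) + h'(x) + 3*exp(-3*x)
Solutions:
 h(x) = C1 - x*log(x) + x*(1 - log(3)/2) + exp(-3*x)


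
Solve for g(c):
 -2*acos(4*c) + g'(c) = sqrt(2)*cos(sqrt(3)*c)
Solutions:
 g(c) = C1 + 2*c*acos(4*c) - sqrt(1 - 16*c^2)/2 + sqrt(6)*sin(sqrt(3)*c)/3


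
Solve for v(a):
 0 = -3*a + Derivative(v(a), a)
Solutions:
 v(a) = C1 + 3*a^2/2


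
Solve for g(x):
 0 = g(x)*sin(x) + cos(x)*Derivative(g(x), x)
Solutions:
 g(x) = C1*cos(x)


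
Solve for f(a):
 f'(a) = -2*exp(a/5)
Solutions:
 f(a) = C1 - 10*exp(a/5)


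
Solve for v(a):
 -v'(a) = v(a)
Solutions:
 v(a) = C1*exp(-a)


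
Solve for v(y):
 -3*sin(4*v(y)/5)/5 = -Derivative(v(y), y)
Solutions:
 -3*y/5 + 5*log(cos(4*v(y)/5) - 1)/8 - 5*log(cos(4*v(y)/5) + 1)/8 = C1


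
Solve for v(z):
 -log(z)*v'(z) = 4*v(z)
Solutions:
 v(z) = C1*exp(-4*li(z))


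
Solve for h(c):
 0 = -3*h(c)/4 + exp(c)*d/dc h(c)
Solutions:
 h(c) = C1*exp(-3*exp(-c)/4)


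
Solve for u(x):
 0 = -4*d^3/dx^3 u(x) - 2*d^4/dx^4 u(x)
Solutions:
 u(x) = C1 + C2*x + C3*x^2 + C4*exp(-2*x)


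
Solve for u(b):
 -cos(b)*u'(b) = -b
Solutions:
 u(b) = C1 + Integral(b/cos(b), b)


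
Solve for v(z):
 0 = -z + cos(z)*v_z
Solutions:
 v(z) = C1 + Integral(z/cos(z), z)


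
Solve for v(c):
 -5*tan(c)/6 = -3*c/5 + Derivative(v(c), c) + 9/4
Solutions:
 v(c) = C1 + 3*c^2/10 - 9*c/4 + 5*log(cos(c))/6


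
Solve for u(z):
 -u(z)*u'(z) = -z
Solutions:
 u(z) = -sqrt(C1 + z^2)
 u(z) = sqrt(C1 + z^2)


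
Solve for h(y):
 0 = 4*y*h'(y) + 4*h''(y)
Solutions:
 h(y) = C1 + C2*erf(sqrt(2)*y/2)


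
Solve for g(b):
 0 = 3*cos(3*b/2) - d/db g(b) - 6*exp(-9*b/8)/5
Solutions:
 g(b) = C1 + 2*sin(3*b/2) + 16*exp(-9*b/8)/15


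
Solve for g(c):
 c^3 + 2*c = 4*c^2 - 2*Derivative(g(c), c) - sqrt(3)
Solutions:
 g(c) = C1 - c^4/8 + 2*c^3/3 - c^2/2 - sqrt(3)*c/2


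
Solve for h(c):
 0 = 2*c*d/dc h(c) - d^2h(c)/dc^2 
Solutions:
 h(c) = C1 + C2*erfi(c)


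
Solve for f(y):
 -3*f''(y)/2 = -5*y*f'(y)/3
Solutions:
 f(y) = C1 + C2*erfi(sqrt(5)*y/3)


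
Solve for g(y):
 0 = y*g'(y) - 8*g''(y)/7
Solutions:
 g(y) = C1 + C2*erfi(sqrt(7)*y/4)


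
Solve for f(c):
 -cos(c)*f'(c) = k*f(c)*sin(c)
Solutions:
 f(c) = C1*exp(k*log(cos(c)))


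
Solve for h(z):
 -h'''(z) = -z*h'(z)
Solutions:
 h(z) = C1 + Integral(C2*airyai(z) + C3*airybi(z), z)


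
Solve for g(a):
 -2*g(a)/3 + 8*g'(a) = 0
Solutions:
 g(a) = C1*exp(a/12)


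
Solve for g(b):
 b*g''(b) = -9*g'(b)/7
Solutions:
 g(b) = C1 + C2/b^(2/7)


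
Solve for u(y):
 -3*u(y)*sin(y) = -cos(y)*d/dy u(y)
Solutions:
 u(y) = C1/cos(y)^3


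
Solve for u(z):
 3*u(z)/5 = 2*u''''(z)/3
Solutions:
 u(z) = C1*exp(-10^(3/4)*sqrt(3)*z/10) + C2*exp(10^(3/4)*sqrt(3)*z/10) + C3*sin(10^(3/4)*sqrt(3)*z/10) + C4*cos(10^(3/4)*sqrt(3)*z/10)


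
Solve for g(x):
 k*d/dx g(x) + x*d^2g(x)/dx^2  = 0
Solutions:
 g(x) = C1 + x^(1 - re(k))*(C2*sin(log(x)*Abs(im(k))) + C3*cos(log(x)*im(k)))


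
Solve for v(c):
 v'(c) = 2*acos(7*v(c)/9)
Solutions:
 Integral(1/acos(7*_y/9), (_y, v(c))) = C1 + 2*c


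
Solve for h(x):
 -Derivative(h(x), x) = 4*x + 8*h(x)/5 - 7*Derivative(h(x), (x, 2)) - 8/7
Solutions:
 h(x) = C1*exp(x*(5 - sqrt(1145))/70) + C2*exp(x*(5 + sqrt(1145))/70) - 5*x/2 + 255/112


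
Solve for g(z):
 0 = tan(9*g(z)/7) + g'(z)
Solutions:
 g(z) = -7*asin(C1*exp(-9*z/7))/9 + 7*pi/9
 g(z) = 7*asin(C1*exp(-9*z/7))/9


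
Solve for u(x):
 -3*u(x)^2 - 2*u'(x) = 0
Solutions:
 u(x) = 2/(C1 + 3*x)


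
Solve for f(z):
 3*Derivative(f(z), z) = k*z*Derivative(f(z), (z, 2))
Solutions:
 f(z) = C1 + z^(((re(k) + 3)*re(k) + im(k)^2)/(re(k)^2 + im(k)^2))*(C2*sin(3*log(z)*Abs(im(k))/(re(k)^2 + im(k)^2)) + C3*cos(3*log(z)*im(k)/(re(k)^2 + im(k)^2)))


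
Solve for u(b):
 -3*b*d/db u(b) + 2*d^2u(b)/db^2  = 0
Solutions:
 u(b) = C1 + C2*erfi(sqrt(3)*b/2)


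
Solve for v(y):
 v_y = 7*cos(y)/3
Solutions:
 v(y) = C1 + 7*sin(y)/3


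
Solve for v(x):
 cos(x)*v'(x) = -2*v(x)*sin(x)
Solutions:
 v(x) = C1*cos(x)^2


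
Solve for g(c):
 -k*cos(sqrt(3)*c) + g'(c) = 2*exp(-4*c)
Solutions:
 g(c) = C1 + sqrt(3)*k*sin(sqrt(3)*c)/3 - exp(-4*c)/2


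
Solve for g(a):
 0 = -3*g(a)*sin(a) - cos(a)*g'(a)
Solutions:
 g(a) = C1*cos(a)^3


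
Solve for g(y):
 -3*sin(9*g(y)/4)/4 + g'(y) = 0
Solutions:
 -3*y/4 + 2*log(cos(9*g(y)/4) - 1)/9 - 2*log(cos(9*g(y)/4) + 1)/9 = C1


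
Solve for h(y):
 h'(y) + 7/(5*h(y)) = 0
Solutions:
 h(y) = -sqrt(C1 - 70*y)/5
 h(y) = sqrt(C1 - 70*y)/5


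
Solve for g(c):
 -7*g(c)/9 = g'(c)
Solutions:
 g(c) = C1*exp(-7*c/9)


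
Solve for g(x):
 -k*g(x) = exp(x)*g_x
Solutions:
 g(x) = C1*exp(k*exp(-x))


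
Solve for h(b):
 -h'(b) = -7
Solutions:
 h(b) = C1 + 7*b


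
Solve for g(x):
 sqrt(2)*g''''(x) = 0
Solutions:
 g(x) = C1 + C2*x + C3*x^2 + C4*x^3


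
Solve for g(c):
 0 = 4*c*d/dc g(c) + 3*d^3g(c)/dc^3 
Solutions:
 g(c) = C1 + Integral(C2*airyai(-6^(2/3)*c/3) + C3*airybi(-6^(2/3)*c/3), c)


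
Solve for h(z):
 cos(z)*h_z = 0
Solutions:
 h(z) = C1


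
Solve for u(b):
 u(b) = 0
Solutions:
 u(b) = 0


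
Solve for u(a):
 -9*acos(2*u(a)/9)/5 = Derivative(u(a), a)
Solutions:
 Integral(1/acos(2*_y/9), (_y, u(a))) = C1 - 9*a/5


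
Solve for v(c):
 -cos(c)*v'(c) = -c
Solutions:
 v(c) = C1 + Integral(c/cos(c), c)


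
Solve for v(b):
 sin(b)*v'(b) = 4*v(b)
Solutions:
 v(b) = C1*(cos(b)^2 - 2*cos(b) + 1)/(cos(b)^2 + 2*cos(b) + 1)


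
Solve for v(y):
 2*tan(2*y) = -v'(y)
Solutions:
 v(y) = C1 + log(cos(2*y))


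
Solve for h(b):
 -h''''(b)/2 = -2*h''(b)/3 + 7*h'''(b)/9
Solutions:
 h(b) = C1 + C2*b + C3*exp(b*(-7 + sqrt(157))/9) + C4*exp(-b*(7 + sqrt(157))/9)


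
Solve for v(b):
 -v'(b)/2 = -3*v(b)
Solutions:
 v(b) = C1*exp(6*b)


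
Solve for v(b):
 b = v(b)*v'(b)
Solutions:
 v(b) = -sqrt(C1 + b^2)
 v(b) = sqrt(C1 + b^2)


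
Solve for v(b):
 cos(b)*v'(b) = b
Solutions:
 v(b) = C1 + Integral(b/cos(b), b)


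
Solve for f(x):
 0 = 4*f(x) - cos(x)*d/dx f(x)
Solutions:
 f(x) = C1*(sin(x)^2 + 2*sin(x) + 1)/(sin(x)^2 - 2*sin(x) + 1)


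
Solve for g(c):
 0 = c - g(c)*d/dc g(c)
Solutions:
 g(c) = -sqrt(C1 + c^2)
 g(c) = sqrt(C1 + c^2)


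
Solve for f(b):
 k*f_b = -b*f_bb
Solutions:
 f(b) = C1 + b^(1 - re(k))*(C2*sin(log(b)*Abs(im(k))) + C3*cos(log(b)*im(k)))


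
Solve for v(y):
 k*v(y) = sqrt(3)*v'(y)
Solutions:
 v(y) = C1*exp(sqrt(3)*k*y/3)


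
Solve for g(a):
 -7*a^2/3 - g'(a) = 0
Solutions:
 g(a) = C1 - 7*a^3/9


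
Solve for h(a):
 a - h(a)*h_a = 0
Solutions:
 h(a) = -sqrt(C1 + a^2)
 h(a) = sqrt(C1 + a^2)


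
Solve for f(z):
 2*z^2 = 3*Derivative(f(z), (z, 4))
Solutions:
 f(z) = C1 + C2*z + C3*z^2 + C4*z^3 + z^6/540


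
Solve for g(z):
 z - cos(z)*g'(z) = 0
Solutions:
 g(z) = C1 + Integral(z/cos(z), z)


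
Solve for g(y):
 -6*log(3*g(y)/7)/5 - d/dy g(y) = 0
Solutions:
 5*Integral(1/(log(_y) - log(7) + log(3)), (_y, g(y)))/6 = C1 - y


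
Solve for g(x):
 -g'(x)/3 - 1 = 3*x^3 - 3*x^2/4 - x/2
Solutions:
 g(x) = C1 - 9*x^4/4 + 3*x^3/4 + 3*x^2/4 - 3*x


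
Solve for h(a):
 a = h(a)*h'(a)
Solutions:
 h(a) = -sqrt(C1 + a^2)
 h(a) = sqrt(C1 + a^2)


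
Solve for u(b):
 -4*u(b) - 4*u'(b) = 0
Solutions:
 u(b) = C1*exp(-b)


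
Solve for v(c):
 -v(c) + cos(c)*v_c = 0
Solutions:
 v(c) = C1*sqrt(sin(c) + 1)/sqrt(sin(c) - 1)


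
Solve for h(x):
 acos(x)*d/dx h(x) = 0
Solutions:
 h(x) = C1


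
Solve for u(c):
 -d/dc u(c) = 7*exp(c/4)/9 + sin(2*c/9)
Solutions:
 u(c) = C1 - 28*exp(c/4)/9 + 9*cos(2*c/9)/2


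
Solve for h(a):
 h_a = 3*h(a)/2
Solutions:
 h(a) = C1*exp(3*a/2)


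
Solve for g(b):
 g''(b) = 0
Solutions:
 g(b) = C1 + C2*b


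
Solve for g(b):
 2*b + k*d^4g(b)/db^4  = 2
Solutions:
 g(b) = C1 + C2*b + C3*b^2 + C4*b^3 - b^5/(60*k) + b^4/(12*k)


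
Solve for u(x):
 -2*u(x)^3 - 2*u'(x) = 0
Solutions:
 u(x) = -sqrt(2)*sqrt(-1/(C1 - x))/2
 u(x) = sqrt(2)*sqrt(-1/(C1 - x))/2


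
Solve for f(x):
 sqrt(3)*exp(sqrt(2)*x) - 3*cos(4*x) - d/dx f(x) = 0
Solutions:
 f(x) = C1 + sqrt(6)*exp(sqrt(2)*x)/2 - 3*sin(4*x)/4


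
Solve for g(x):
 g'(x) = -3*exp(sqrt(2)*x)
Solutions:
 g(x) = C1 - 3*sqrt(2)*exp(sqrt(2)*x)/2


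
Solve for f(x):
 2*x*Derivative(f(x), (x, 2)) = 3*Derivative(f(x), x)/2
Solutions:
 f(x) = C1 + C2*x^(7/4)


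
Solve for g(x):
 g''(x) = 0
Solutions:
 g(x) = C1 + C2*x


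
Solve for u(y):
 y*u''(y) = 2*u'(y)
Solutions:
 u(y) = C1 + C2*y^3


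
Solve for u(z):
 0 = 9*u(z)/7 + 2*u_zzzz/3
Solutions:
 u(z) = (C1*sin(2^(1/4)*21^(3/4)*z/14) + C2*cos(2^(1/4)*21^(3/4)*z/14))*exp(-2^(1/4)*21^(3/4)*z/14) + (C3*sin(2^(1/4)*21^(3/4)*z/14) + C4*cos(2^(1/4)*21^(3/4)*z/14))*exp(2^(1/4)*21^(3/4)*z/14)


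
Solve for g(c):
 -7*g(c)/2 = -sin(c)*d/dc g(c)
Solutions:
 g(c) = C1*(cos(c) - 1)^(7/4)/(cos(c) + 1)^(7/4)


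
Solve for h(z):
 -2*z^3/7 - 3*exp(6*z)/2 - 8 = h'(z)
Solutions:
 h(z) = C1 - z^4/14 - 8*z - exp(6*z)/4


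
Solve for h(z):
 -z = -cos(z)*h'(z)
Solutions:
 h(z) = C1 + Integral(z/cos(z), z)


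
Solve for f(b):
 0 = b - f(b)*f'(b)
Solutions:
 f(b) = -sqrt(C1 + b^2)
 f(b) = sqrt(C1 + b^2)


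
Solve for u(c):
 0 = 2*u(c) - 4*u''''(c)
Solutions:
 u(c) = C1*exp(-2^(3/4)*c/2) + C2*exp(2^(3/4)*c/2) + C3*sin(2^(3/4)*c/2) + C4*cos(2^(3/4)*c/2)


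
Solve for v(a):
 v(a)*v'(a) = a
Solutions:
 v(a) = -sqrt(C1 + a^2)
 v(a) = sqrt(C1 + a^2)


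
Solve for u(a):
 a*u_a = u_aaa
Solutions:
 u(a) = C1 + Integral(C2*airyai(a) + C3*airybi(a), a)


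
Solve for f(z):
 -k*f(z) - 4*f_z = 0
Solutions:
 f(z) = C1*exp(-k*z/4)


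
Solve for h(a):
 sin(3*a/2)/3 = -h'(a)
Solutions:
 h(a) = C1 + 2*cos(3*a/2)/9


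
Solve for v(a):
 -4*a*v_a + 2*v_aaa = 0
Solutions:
 v(a) = C1 + Integral(C2*airyai(2^(1/3)*a) + C3*airybi(2^(1/3)*a), a)


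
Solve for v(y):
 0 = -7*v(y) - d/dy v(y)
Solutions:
 v(y) = C1*exp(-7*y)


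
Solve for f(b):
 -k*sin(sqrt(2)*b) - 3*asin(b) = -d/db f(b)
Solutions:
 f(b) = C1 + 3*b*asin(b) - sqrt(2)*k*cos(sqrt(2)*b)/2 + 3*sqrt(1 - b^2)


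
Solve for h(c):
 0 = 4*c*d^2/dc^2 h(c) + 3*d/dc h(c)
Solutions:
 h(c) = C1 + C2*c^(1/4)


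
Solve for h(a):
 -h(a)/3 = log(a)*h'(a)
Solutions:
 h(a) = C1*exp(-li(a)/3)


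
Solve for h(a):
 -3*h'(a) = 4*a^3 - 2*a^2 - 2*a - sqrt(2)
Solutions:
 h(a) = C1 - a^4/3 + 2*a^3/9 + a^2/3 + sqrt(2)*a/3


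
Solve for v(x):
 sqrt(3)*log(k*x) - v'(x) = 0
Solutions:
 v(x) = C1 + sqrt(3)*x*log(k*x) - sqrt(3)*x


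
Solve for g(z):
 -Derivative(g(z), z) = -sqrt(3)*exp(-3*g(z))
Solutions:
 g(z) = log(C1 + 3*sqrt(3)*z)/3
 g(z) = log((-3^(1/3) - 3^(5/6)*I)*(C1 + sqrt(3)*z)^(1/3)/2)
 g(z) = log((-3^(1/3) + 3^(5/6)*I)*(C1 + sqrt(3)*z)^(1/3)/2)


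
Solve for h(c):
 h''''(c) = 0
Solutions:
 h(c) = C1 + C2*c + C3*c^2 + C4*c^3


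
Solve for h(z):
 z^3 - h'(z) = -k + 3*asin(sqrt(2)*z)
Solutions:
 h(z) = C1 + k*z + z^4/4 - 3*z*asin(sqrt(2)*z) - 3*sqrt(2)*sqrt(1 - 2*z^2)/2


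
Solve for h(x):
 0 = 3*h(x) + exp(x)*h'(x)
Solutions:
 h(x) = C1*exp(3*exp(-x))


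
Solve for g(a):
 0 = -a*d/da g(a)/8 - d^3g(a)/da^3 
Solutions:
 g(a) = C1 + Integral(C2*airyai(-a/2) + C3*airybi(-a/2), a)


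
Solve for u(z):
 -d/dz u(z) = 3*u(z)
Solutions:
 u(z) = C1*exp(-3*z)


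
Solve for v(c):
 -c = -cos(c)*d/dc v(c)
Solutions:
 v(c) = C1 + Integral(c/cos(c), c)


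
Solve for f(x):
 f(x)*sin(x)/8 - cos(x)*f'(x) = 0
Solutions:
 f(x) = C1/cos(x)^(1/8)


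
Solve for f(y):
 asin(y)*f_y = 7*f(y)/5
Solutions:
 f(y) = C1*exp(7*Integral(1/asin(y), y)/5)


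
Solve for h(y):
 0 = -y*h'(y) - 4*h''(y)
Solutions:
 h(y) = C1 + C2*erf(sqrt(2)*y/4)


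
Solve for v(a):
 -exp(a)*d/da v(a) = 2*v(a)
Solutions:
 v(a) = C1*exp(2*exp(-a))


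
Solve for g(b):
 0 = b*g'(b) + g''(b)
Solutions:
 g(b) = C1 + C2*erf(sqrt(2)*b/2)


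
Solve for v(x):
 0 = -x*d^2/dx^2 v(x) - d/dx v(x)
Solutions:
 v(x) = C1 + C2*log(x)


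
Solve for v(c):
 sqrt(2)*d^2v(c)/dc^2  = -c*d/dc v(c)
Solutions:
 v(c) = C1 + C2*erf(2^(1/4)*c/2)


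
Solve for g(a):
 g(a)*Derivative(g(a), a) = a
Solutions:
 g(a) = -sqrt(C1 + a^2)
 g(a) = sqrt(C1 + a^2)


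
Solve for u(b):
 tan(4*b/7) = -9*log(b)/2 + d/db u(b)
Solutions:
 u(b) = C1 + 9*b*log(b)/2 - 9*b/2 - 7*log(cos(4*b/7))/4


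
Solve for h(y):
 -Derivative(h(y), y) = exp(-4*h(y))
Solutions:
 h(y) = log(-I*(C1 - 4*y)^(1/4))
 h(y) = log(I*(C1 - 4*y)^(1/4))
 h(y) = log(-(C1 - 4*y)^(1/4))
 h(y) = log(C1 - 4*y)/4


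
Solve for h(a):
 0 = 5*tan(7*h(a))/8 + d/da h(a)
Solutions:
 h(a) = -asin(C1*exp(-35*a/8))/7 + pi/7
 h(a) = asin(C1*exp(-35*a/8))/7


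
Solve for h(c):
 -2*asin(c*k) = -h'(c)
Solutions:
 h(c) = C1 + 2*Piecewise((c*asin(c*k) + sqrt(-c^2*k^2 + 1)/k, Ne(k, 0)), (0, True))


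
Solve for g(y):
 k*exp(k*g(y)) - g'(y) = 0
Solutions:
 g(y) = Piecewise((log(-1/(C1*k + k^2*y))/k, Ne(k, 0)), (nan, True))
 g(y) = Piecewise((C1 + k*y, Eq(k, 0)), (nan, True))


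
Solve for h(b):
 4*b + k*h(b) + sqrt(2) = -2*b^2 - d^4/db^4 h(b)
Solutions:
 h(b) = C1*exp(-b*(-k)^(1/4)) + C2*exp(b*(-k)^(1/4)) + C3*exp(-I*b*(-k)^(1/4)) + C4*exp(I*b*(-k)^(1/4)) - 2*b^2/k - 4*b/k - sqrt(2)/k


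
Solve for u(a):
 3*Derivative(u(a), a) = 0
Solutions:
 u(a) = C1


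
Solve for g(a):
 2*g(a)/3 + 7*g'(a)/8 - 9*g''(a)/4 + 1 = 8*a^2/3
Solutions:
 g(a) = C1*exp(a*(7 - sqrt(433))/36) + C2*exp(a*(7 + sqrt(433))/36) + 4*a^2 - 21*a/2 + 1257/32


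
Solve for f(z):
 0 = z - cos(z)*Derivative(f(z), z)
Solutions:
 f(z) = C1 + Integral(z/cos(z), z)


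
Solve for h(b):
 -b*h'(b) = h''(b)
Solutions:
 h(b) = C1 + C2*erf(sqrt(2)*b/2)


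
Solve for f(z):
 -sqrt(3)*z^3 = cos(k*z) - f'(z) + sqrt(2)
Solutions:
 f(z) = C1 + sqrt(3)*z^4/4 + sqrt(2)*z + sin(k*z)/k


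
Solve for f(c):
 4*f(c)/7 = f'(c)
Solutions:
 f(c) = C1*exp(4*c/7)


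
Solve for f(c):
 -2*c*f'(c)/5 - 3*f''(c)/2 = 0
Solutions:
 f(c) = C1 + C2*erf(sqrt(30)*c/15)


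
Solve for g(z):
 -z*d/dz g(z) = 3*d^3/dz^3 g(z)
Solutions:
 g(z) = C1 + Integral(C2*airyai(-3^(2/3)*z/3) + C3*airybi(-3^(2/3)*z/3), z)


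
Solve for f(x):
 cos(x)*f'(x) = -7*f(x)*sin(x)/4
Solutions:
 f(x) = C1*cos(x)^(7/4)


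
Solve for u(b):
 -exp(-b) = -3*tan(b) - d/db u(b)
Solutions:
 u(b) = C1 - 3*log(tan(b)^2 + 1)/2 - exp(-b)


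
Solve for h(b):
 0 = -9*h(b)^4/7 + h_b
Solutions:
 h(b) = 7^(1/3)*(-1/(C1 + 27*b))^(1/3)
 h(b) = 7^(1/3)*(-1/(C1 + 9*b))^(1/3)*(-3^(2/3) - 3*3^(1/6)*I)/6
 h(b) = 7^(1/3)*(-1/(C1 + 9*b))^(1/3)*(-3^(2/3) + 3*3^(1/6)*I)/6


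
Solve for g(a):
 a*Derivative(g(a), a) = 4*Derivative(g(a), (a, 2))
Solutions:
 g(a) = C1 + C2*erfi(sqrt(2)*a/4)


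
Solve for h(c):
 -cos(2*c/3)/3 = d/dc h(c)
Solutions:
 h(c) = C1 - sin(2*c/3)/2


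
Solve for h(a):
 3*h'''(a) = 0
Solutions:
 h(a) = C1 + C2*a + C3*a^2


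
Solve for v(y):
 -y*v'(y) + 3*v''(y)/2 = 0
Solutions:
 v(y) = C1 + C2*erfi(sqrt(3)*y/3)


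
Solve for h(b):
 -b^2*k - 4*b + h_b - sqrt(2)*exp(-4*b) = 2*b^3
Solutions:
 h(b) = C1 + b^4/2 + b^3*k/3 + 2*b^2 - sqrt(2)*exp(-4*b)/4


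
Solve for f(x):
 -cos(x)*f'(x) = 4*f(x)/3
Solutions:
 f(x) = C1*(sin(x) - 1)^(2/3)/(sin(x) + 1)^(2/3)


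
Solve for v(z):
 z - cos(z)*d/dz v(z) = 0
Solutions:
 v(z) = C1 + Integral(z/cos(z), z)


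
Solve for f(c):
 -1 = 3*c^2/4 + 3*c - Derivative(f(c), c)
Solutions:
 f(c) = C1 + c^3/4 + 3*c^2/2 + c


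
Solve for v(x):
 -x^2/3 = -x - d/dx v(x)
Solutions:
 v(x) = C1 + x^3/9 - x^2/2


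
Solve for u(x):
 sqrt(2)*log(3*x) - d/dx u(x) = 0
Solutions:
 u(x) = C1 + sqrt(2)*x*log(x) - sqrt(2)*x + sqrt(2)*x*log(3)


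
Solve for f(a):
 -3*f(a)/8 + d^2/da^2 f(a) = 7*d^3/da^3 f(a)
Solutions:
 f(a) = C1*exp(a*(8*2^(1/3)/(63*sqrt(3937) + 3953)^(1/3) + 8 + 2^(2/3)*(63*sqrt(3937) + 3953)^(1/3))/168)*sin(2^(1/3)*sqrt(3)*a*(-2^(1/3)*(63*sqrt(3937) + 3953)^(1/3) + 8/(63*sqrt(3937) + 3953)^(1/3))/168) + C2*exp(a*(8*2^(1/3)/(63*sqrt(3937) + 3953)^(1/3) + 8 + 2^(2/3)*(63*sqrt(3937) + 3953)^(1/3))/168)*cos(2^(1/3)*sqrt(3)*a*(-2^(1/3)*(63*sqrt(3937) + 3953)^(1/3) + 8/(63*sqrt(3937) + 3953)^(1/3))/168) + C3*exp(a*(-2^(2/3)*(63*sqrt(3937) + 3953)^(1/3) - 8*2^(1/3)/(63*sqrt(3937) + 3953)^(1/3) + 4)/84)


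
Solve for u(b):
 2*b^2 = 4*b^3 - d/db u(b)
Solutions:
 u(b) = C1 + b^4 - 2*b^3/3


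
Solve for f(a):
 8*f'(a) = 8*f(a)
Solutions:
 f(a) = C1*exp(a)


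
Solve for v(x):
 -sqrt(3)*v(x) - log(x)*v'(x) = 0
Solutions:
 v(x) = C1*exp(-sqrt(3)*li(x))


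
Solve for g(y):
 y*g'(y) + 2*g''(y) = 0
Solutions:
 g(y) = C1 + C2*erf(y/2)


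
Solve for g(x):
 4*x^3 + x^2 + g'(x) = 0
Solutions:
 g(x) = C1 - x^4 - x^3/3


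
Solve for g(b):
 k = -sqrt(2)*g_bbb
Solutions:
 g(b) = C1 + C2*b + C3*b^2 - sqrt(2)*b^3*k/12


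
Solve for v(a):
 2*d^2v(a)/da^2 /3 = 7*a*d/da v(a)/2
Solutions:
 v(a) = C1 + C2*erfi(sqrt(42)*a/4)


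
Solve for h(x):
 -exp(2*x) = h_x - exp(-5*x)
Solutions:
 h(x) = C1 - exp(2*x)/2 - exp(-5*x)/5


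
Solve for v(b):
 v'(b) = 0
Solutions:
 v(b) = C1


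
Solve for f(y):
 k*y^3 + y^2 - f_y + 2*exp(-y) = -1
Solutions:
 f(y) = C1 + k*y^4/4 + y^3/3 + y - 2*exp(-y)


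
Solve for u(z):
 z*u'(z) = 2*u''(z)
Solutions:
 u(z) = C1 + C2*erfi(z/2)


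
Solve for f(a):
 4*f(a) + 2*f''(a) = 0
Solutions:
 f(a) = C1*sin(sqrt(2)*a) + C2*cos(sqrt(2)*a)


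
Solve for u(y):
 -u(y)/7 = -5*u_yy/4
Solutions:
 u(y) = C1*exp(-2*sqrt(35)*y/35) + C2*exp(2*sqrt(35)*y/35)


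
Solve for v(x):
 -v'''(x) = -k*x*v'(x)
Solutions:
 v(x) = C1 + Integral(C2*airyai(k^(1/3)*x) + C3*airybi(k^(1/3)*x), x)


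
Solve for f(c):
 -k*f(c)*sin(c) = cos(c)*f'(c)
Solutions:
 f(c) = C1*exp(k*log(cos(c)))


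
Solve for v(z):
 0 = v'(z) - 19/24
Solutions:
 v(z) = C1 + 19*z/24


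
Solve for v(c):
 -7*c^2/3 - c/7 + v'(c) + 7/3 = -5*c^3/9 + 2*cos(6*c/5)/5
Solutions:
 v(c) = C1 - 5*c^4/36 + 7*c^3/9 + c^2/14 - 7*c/3 + sin(6*c/5)/3


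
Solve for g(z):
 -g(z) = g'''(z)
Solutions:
 g(z) = C3*exp(-z) + (C1*sin(sqrt(3)*z/2) + C2*cos(sqrt(3)*z/2))*exp(z/2)


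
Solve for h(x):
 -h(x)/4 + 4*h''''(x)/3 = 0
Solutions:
 h(x) = C1*exp(-3^(1/4)*x/2) + C2*exp(3^(1/4)*x/2) + C3*sin(3^(1/4)*x/2) + C4*cos(3^(1/4)*x/2)


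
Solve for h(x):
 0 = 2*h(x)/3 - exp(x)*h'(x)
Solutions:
 h(x) = C1*exp(-2*exp(-x)/3)


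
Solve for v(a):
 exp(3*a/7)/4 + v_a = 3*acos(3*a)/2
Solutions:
 v(a) = C1 + 3*a*acos(3*a)/2 - sqrt(1 - 9*a^2)/2 - 7*exp(3*a/7)/12


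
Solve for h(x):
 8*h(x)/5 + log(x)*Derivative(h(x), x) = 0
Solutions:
 h(x) = C1*exp(-8*li(x)/5)


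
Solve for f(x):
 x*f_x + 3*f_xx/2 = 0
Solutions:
 f(x) = C1 + C2*erf(sqrt(3)*x/3)


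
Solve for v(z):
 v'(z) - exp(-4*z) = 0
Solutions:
 v(z) = C1 - exp(-4*z)/4


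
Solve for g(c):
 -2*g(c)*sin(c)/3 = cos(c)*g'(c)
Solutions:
 g(c) = C1*cos(c)^(2/3)


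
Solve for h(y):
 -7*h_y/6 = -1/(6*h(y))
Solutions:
 h(y) = -sqrt(C1 + 14*y)/7
 h(y) = sqrt(C1 + 14*y)/7


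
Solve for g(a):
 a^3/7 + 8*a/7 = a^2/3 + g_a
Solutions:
 g(a) = C1 + a^4/28 - a^3/9 + 4*a^2/7


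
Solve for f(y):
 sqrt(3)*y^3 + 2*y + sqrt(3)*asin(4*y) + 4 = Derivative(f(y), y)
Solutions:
 f(y) = C1 + sqrt(3)*y^4/4 + y^2 + 4*y + sqrt(3)*(y*asin(4*y) + sqrt(1 - 16*y^2)/4)


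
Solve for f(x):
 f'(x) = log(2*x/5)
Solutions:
 f(x) = C1 + x*log(x) - x + x*log(2/5)


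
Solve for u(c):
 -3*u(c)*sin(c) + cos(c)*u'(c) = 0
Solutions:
 u(c) = C1/cos(c)^3


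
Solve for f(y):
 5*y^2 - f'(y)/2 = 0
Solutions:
 f(y) = C1 + 10*y^3/3


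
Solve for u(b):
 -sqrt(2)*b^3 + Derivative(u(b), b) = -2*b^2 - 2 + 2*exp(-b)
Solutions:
 u(b) = C1 + sqrt(2)*b^4/4 - 2*b^3/3 - 2*b - 2*exp(-b)


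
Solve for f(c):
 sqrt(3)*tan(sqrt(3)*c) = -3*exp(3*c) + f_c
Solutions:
 f(c) = C1 + exp(3*c) - log(cos(sqrt(3)*c))


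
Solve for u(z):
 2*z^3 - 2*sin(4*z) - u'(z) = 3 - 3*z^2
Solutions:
 u(z) = C1 + z^4/2 + z^3 - 3*z + cos(4*z)/2


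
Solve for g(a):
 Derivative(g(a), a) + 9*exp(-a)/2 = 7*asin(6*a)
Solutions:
 g(a) = C1 + 7*a*asin(6*a) + 7*sqrt(1 - 36*a^2)/6 + 9*exp(-a)/2


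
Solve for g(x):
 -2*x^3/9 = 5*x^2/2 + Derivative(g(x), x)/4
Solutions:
 g(x) = C1 - 2*x^4/9 - 10*x^3/3


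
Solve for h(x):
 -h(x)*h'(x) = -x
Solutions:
 h(x) = -sqrt(C1 + x^2)
 h(x) = sqrt(C1 + x^2)


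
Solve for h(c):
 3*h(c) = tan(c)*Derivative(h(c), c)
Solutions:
 h(c) = C1*sin(c)^3


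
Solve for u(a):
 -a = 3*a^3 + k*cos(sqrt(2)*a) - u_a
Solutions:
 u(a) = C1 + 3*a^4/4 + a^2/2 + sqrt(2)*k*sin(sqrt(2)*a)/2


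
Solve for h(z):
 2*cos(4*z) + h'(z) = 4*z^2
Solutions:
 h(z) = C1 + 4*z^3/3 - sin(4*z)/2


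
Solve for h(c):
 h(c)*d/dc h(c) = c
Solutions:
 h(c) = -sqrt(C1 + c^2)
 h(c) = sqrt(C1 + c^2)


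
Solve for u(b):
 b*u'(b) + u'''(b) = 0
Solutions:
 u(b) = C1 + Integral(C2*airyai(-b) + C3*airybi(-b), b)


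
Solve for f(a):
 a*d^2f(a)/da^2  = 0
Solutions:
 f(a) = C1 + C2*a


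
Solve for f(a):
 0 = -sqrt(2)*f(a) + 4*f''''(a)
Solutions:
 f(a) = C1*exp(-2^(5/8)*a/2) + C2*exp(2^(5/8)*a/2) + C3*sin(2^(5/8)*a/2) + C4*cos(2^(5/8)*a/2)


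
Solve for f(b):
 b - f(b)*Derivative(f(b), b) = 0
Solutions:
 f(b) = -sqrt(C1 + b^2)
 f(b) = sqrt(C1 + b^2)


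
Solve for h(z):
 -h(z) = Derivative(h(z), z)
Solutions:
 h(z) = C1*exp(-z)


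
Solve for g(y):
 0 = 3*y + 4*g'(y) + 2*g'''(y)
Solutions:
 g(y) = C1 + C2*sin(sqrt(2)*y) + C3*cos(sqrt(2)*y) - 3*y^2/8


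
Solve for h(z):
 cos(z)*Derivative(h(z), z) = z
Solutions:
 h(z) = C1 + Integral(z/cos(z), z)


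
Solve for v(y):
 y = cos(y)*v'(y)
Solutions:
 v(y) = C1 + Integral(y/cos(y), y)


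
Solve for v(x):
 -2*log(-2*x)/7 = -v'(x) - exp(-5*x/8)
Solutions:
 v(x) = C1 + 2*x*log(-x)/7 + 2*x*(-1 + log(2))/7 + 8*exp(-5*x/8)/5


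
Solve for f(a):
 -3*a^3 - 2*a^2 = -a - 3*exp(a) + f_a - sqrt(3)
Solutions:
 f(a) = C1 - 3*a^4/4 - 2*a^3/3 + a^2/2 + sqrt(3)*a + 3*exp(a)


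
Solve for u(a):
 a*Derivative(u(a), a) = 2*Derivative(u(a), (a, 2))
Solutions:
 u(a) = C1 + C2*erfi(a/2)


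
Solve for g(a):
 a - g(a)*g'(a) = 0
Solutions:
 g(a) = -sqrt(C1 + a^2)
 g(a) = sqrt(C1 + a^2)


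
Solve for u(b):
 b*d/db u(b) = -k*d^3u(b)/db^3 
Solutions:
 u(b) = C1 + Integral(C2*airyai(b*(-1/k)^(1/3)) + C3*airybi(b*(-1/k)^(1/3)), b)


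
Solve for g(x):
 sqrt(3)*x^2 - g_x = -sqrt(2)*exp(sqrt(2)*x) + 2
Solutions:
 g(x) = C1 + sqrt(3)*x^3/3 - 2*x + exp(sqrt(2)*x)


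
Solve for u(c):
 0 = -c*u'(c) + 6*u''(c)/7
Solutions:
 u(c) = C1 + C2*erfi(sqrt(21)*c/6)


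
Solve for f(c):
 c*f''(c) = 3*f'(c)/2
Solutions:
 f(c) = C1 + C2*c^(5/2)


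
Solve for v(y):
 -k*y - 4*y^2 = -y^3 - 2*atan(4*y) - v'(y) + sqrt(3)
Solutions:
 v(y) = C1 + k*y^2/2 - y^4/4 + 4*y^3/3 - 2*y*atan(4*y) + sqrt(3)*y + log(16*y^2 + 1)/4


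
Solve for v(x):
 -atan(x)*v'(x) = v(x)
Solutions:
 v(x) = C1*exp(-Integral(1/atan(x), x))


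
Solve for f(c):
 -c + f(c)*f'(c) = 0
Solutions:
 f(c) = -sqrt(C1 + c^2)
 f(c) = sqrt(C1 + c^2)


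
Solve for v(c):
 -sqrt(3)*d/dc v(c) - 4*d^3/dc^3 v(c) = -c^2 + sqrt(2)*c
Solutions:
 v(c) = C1 + C2*sin(3^(1/4)*c/2) + C3*cos(3^(1/4)*c/2) + sqrt(3)*c^3/9 - sqrt(6)*c^2/6 - 8*c/3


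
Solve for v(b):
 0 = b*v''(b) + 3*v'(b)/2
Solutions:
 v(b) = C1 + C2/sqrt(b)


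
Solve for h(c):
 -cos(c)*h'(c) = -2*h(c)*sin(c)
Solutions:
 h(c) = C1/cos(c)^2


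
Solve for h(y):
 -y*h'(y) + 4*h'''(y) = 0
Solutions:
 h(y) = C1 + Integral(C2*airyai(2^(1/3)*y/2) + C3*airybi(2^(1/3)*y/2), y)


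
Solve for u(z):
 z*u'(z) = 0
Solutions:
 u(z) = C1


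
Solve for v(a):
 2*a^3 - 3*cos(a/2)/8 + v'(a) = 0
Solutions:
 v(a) = C1 - a^4/2 + 3*sin(a/2)/4


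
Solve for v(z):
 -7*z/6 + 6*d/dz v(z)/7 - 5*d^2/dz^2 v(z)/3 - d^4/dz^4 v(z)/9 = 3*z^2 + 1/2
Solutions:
 v(z) = C1 + C2*exp(7^(1/3)*z*(-7^(1/3)*(27 + sqrt(6854))^(1/3) + 35/(27 + sqrt(6854))^(1/3))/14)*sin(sqrt(3)*7^(1/3)*z*(35/(27 + sqrt(6854))^(1/3) + 7^(1/3)*(27 + sqrt(6854))^(1/3))/14) + C3*exp(7^(1/3)*z*(-7^(1/3)*(27 + sqrt(6854))^(1/3) + 35/(27 + sqrt(6854))^(1/3))/14)*cos(sqrt(3)*7^(1/3)*z*(35/(27 + sqrt(6854))^(1/3) + 7^(1/3)*(27 + sqrt(6854))^(1/3))/14) + C4*exp(7^(1/3)*z*(-5/(27 + sqrt(6854))^(1/3) + 7^(1/3)*(27 + sqrt(6854))^(1/3)/7)) + 7*z^3/6 + 539*z^2/72 + 19243*z/648


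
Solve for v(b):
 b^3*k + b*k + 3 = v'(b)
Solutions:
 v(b) = C1 + b^4*k/4 + b^2*k/2 + 3*b


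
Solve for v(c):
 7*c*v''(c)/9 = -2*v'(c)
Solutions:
 v(c) = C1 + C2/c^(11/7)


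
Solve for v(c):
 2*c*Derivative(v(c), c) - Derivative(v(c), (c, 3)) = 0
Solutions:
 v(c) = C1 + Integral(C2*airyai(2^(1/3)*c) + C3*airybi(2^(1/3)*c), c)


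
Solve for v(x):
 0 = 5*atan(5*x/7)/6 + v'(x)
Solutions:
 v(x) = C1 - 5*x*atan(5*x/7)/6 + 7*log(25*x^2 + 49)/12


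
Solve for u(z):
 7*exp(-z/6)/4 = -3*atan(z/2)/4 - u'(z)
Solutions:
 u(z) = C1 - 3*z*atan(z/2)/4 + 3*log(z^2 + 4)/4 + 21*exp(-z/6)/2


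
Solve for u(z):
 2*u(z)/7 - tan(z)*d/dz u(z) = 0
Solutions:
 u(z) = C1*sin(z)^(2/7)


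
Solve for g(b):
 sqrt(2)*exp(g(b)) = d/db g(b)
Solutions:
 g(b) = log(-1/(C1 + sqrt(2)*b))


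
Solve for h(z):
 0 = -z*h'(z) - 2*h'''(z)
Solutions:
 h(z) = C1 + Integral(C2*airyai(-2^(2/3)*z/2) + C3*airybi(-2^(2/3)*z/2), z)


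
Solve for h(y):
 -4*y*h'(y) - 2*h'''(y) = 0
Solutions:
 h(y) = C1 + Integral(C2*airyai(-2^(1/3)*y) + C3*airybi(-2^(1/3)*y), y)


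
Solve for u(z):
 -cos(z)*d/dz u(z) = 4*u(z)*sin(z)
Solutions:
 u(z) = C1*cos(z)^4


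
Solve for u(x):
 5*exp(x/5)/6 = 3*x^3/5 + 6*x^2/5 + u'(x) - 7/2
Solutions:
 u(x) = C1 - 3*x^4/20 - 2*x^3/5 + 7*x/2 + 25*exp(x/5)/6


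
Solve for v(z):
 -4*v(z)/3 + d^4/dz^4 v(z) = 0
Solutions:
 v(z) = C1*exp(-sqrt(2)*3^(3/4)*z/3) + C2*exp(sqrt(2)*3^(3/4)*z/3) + C3*sin(sqrt(2)*3^(3/4)*z/3) + C4*cos(sqrt(2)*3^(3/4)*z/3)


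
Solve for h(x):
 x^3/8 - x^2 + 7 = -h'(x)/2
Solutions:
 h(x) = C1 - x^4/16 + 2*x^3/3 - 14*x


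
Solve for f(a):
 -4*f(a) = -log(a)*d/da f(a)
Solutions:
 f(a) = C1*exp(4*li(a))


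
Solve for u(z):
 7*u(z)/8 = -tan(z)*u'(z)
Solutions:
 u(z) = C1/sin(z)^(7/8)


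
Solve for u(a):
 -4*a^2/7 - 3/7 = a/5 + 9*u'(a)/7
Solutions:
 u(a) = C1 - 4*a^3/27 - 7*a^2/90 - a/3


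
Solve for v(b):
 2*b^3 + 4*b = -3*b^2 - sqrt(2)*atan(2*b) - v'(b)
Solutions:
 v(b) = C1 - b^4/2 - b^3 - 2*b^2 - sqrt(2)*(b*atan(2*b) - log(4*b^2 + 1)/4)


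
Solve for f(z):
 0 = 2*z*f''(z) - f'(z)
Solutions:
 f(z) = C1 + C2*z^(3/2)


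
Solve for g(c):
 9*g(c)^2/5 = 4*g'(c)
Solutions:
 g(c) = -20/(C1 + 9*c)


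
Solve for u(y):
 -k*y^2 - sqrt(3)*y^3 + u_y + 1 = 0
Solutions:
 u(y) = C1 + k*y^3/3 + sqrt(3)*y^4/4 - y


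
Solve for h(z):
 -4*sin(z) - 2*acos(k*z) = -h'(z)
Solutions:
 h(z) = C1 + 2*Piecewise((z*acos(k*z) - sqrt(-k^2*z^2 + 1)/k, Ne(k, 0)), (pi*z/2, True)) - 4*cos(z)


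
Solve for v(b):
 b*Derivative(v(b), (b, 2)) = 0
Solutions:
 v(b) = C1 + C2*b


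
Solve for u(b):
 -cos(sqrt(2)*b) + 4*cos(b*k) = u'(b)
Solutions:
 u(b) = C1 - sqrt(2)*sin(sqrt(2)*b)/2 + 4*sin(b*k)/k


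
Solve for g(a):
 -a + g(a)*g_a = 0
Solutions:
 g(a) = -sqrt(C1 + a^2)
 g(a) = sqrt(C1 + a^2)


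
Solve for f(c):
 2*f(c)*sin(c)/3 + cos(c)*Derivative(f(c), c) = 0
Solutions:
 f(c) = C1*cos(c)^(2/3)


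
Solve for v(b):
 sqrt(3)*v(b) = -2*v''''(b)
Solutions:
 v(b) = (C1*sin(2^(1/4)*3^(1/8)*b/2) + C2*cos(2^(1/4)*3^(1/8)*b/2))*exp(-2^(1/4)*3^(1/8)*b/2) + (C3*sin(2^(1/4)*3^(1/8)*b/2) + C4*cos(2^(1/4)*3^(1/8)*b/2))*exp(2^(1/4)*3^(1/8)*b/2)


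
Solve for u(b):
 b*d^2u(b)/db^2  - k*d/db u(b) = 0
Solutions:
 u(b) = C1 + b^(re(k) + 1)*(C2*sin(log(b)*Abs(im(k))) + C3*cos(log(b)*im(k)))


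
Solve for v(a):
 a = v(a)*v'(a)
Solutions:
 v(a) = -sqrt(C1 + a^2)
 v(a) = sqrt(C1 + a^2)


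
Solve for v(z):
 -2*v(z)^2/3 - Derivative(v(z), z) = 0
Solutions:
 v(z) = 3/(C1 + 2*z)


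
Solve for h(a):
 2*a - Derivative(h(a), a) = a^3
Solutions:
 h(a) = C1 - a^4/4 + a^2


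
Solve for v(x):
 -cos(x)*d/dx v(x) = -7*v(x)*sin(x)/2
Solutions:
 v(x) = C1/cos(x)^(7/2)


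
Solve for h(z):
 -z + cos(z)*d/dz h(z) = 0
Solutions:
 h(z) = C1 + Integral(z/cos(z), z)


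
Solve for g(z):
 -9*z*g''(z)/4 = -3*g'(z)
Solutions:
 g(z) = C1 + C2*z^(7/3)


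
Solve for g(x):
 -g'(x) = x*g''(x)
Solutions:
 g(x) = C1 + C2*log(x)


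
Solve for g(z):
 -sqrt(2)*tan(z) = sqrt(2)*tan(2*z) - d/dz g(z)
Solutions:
 g(z) = C1 - sqrt(2)*log(cos(z)) - sqrt(2)*log(cos(2*z))/2


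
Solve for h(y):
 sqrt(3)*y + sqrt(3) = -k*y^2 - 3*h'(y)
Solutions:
 h(y) = C1 - k*y^3/9 - sqrt(3)*y^2/6 - sqrt(3)*y/3


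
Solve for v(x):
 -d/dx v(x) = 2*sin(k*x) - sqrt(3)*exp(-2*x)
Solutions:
 v(x) = C1 - sqrt(3)*exp(-2*x)/2 + 2*cos(k*x)/k


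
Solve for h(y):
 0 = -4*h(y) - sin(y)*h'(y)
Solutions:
 h(y) = C1*(cos(y)^2 + 2*cos(y) + 1)/(cos(y)^2 - 2*cos(y) + 1)


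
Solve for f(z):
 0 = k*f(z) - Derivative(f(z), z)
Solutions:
 f(z) = C1*exp(k*z)


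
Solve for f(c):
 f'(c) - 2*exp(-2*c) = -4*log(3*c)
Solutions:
 f(c) = C1 - 4*c*log(c) + 4*c*(1 - log(3)) - exp(-2*c)


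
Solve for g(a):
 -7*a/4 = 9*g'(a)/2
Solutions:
 g(a) = C1 - 7*a^2/36


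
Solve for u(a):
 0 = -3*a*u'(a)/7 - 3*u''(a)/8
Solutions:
 u(a) = C1 + C2*erf(2*sqrt(7)*a/7)


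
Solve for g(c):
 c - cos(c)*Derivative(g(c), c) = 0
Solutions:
 g(c) = C1 + Integral(c/cos(c), c)


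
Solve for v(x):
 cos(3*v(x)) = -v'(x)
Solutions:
 v(x) = -asin((C1 + exp(6*x))/(C1 - exp(6*x)))/3 + pi/3
 v(x) = asin((C1 + exp(6*x))/(C1 - exp(6*x)))/3


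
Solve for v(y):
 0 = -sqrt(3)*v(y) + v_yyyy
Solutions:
 v(y) = C1*exp(-3^(1/8)*y) + C2*exp(3^(1/8)*y) + C3*sin(3^(1/8)*y) + C4*cos(3^(1/8)*y)


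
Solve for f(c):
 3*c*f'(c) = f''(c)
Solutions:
 f(c) = C1 + C2*erfi(sqrt(6)*c/2)


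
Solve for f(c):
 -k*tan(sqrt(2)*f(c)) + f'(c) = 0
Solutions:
 f(c) = sqrt(2)*(pi - asin(C1*exp(sqrt(2)*c*k)))/2
 f(c) = sqrt(2)*asin(C1*exp(sqrt(2)*c*k))/2


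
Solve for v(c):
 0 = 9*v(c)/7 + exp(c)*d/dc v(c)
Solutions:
 v(c) = C1*exp(9*exp(-c)/7)


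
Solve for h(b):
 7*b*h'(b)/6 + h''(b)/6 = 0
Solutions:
 h(b) = C1 + C2*erf(sqrt(14)*b/2)


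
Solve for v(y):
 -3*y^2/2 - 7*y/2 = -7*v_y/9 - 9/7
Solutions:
 v(y) = C1 + 9*y^3/14 + 9*y^2/4 - 81*y/49


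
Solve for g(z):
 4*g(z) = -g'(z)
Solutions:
 g(z) = C1*exp(-4*z)


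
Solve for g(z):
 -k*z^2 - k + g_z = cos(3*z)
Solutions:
 g(z) = C1 + k*z^3/3 + k*z + sin(3*z)/3


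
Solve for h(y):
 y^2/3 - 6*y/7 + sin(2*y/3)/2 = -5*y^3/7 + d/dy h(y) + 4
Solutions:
 h(y) = C1 + 5*y^4/28 + y^3/9 - 3*y^2/7 - 4*y - 3*cos(2*y/3)/4


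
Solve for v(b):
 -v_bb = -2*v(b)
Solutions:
 v(b) = C1*exp(-sqrt(2)*b) + C2*exp(sqrt(2)*b)
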